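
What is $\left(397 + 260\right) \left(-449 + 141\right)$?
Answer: $-202356$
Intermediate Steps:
$\left(397 + 260\right) \left(-449 + 141\right) = 657 \left(-308\right) = -202356$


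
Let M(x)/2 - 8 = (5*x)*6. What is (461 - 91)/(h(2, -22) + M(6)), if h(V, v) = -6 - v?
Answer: 185/196 ≈ 0.94388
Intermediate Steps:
M(x) = 16 + 60*x (M(x) = 16 + 2*((5*x)*6) = 16 + 2*(30*x) = 16 + 60*x)
(461 - 91)/(h(2, -22) + M(6)) = (461 - 91)/((-6 - 1*(-22)) + (16 + 60*6)) = 370/((-6 + 22) + (16 + 360)) = 370/(16 + 376) = 370/392 = 370*(1/392) = 185/196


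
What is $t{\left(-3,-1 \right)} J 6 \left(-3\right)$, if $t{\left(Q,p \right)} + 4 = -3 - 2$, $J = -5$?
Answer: $-810$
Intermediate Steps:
$t{\left(Q,p \right)} = -9$ ($t{\left(Q,p \right)} = -4 - 5 = -9$)
$t{\left(-3,-1 \right)} J 6 \left(-3\right) = - 9 \left(\left(-5\right) 6\right) \left(-3\right) = \left(-9\right) \left(-30\right) \left(-3\right) = 270 \left(-3\right) = -810$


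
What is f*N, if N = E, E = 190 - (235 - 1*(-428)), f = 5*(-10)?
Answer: 23650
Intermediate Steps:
f = -50
E = -473 (E = 190 - (235 + 428) = 190 - 1*663 = 190 - 663 = -473)
N = -473
f*N = -50*(-473) = 23650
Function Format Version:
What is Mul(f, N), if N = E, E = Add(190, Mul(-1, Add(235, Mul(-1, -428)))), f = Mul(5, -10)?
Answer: 23650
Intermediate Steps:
f = -50
E = -473 (E = Add(190, Mul(-1, Add(235, 428))) = Add(190, Mul(-1, 663)) = Add(190, -663) = -473)
N = -473
Mul(f, N) = Mul(-50, -473) = 23650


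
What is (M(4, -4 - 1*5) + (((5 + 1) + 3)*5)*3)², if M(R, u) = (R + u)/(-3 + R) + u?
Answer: 14641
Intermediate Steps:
M(R, u) = u + (R + u)/(-3 + R) (M(R, u) = (R + u)/(-3 + R) + u = u + (R + u)/(-3 + R))
(M(4, -4 - 1*5) + (((5 + 1) + 3)*5)*3)² = ((4 - 2*(-4 - 1*5) + 4*(-4 - 1*5))/(-3 + 4) + (((5 + 1) + 3)*5)*3)² = ((4 - 2*(-4 - 5) + 4*(-4 - 5))/1 + ((6 + 3)*5)*3)² = (1*(4 - 2*(-9) + 4*(-9)) + (9*5)*3)² = (1*(4 + 18 - 36) + 45*3)² = (1*(-14) + 135)² = (-14 + 135)² = 121² = 14641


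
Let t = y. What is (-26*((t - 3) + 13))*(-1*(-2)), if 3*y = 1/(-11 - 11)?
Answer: -17134/33 ≈ -519.21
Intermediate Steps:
y = -1/66 (y = 1/(3*(-11 - 11)) = (⅓)/(-22) = (⅓)*(-1/22) = -1/66 ≈ -0.015152)
t = -1/66 ≈ -0.015152
(-26*((t - 3) + 13))*(-1*(-2)) = (-26*((-1/66 - 3) + 13))*(-1*(-2)) = -26*(-199/66 + 13)*2 = -26*659/66*2 = -8567/33*2 = -17134/33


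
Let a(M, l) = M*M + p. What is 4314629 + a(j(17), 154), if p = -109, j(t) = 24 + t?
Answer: 4316201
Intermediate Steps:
a(M, l) = -109 + M² (a(M, l) = M*M - 109 = M² - 109 = -109 + M²)
4314629 + a(j(17), 154) = 4314629 + (-109 + (24 + 17)²) = 4314629 + (-109 + 41²) = 4314629 + (-109 + 1681) = 4314629 + 1572 = 4316201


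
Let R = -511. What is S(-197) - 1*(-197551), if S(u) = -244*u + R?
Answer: 245108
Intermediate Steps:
S(u) = -511 - 244*u (S(u) = -244*u - 511 = -511 - 244*u)
S(-197) - 1*(-197551) = (-511 - 244*(-197)) - 1*(-197551) = (-511 + 48068) + 197551 = 47557 + 197551 = 245108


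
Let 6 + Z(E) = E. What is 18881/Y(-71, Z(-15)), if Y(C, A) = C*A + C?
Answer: 18881/1420 ≈ 13.296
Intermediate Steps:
Z(E) = -6 + E
Y(C, A) = C + A*C (Y(C, A) = A*C + C = C + A*C)
18881/Y(-71, Z(-15)) = 18881/((-71*(1 + (-6 - 15)))) = 18881/((-71*(1 - 21))) = 18881/((-71*(-20))) = 18881/1420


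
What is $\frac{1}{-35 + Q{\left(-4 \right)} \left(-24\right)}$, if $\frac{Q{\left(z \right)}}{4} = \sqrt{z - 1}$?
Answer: $\frac{i}{- 35 i + 96 \sqrt{5}} \approx -0.00073988 + 0.0045378 i$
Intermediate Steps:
$Q{\left(z \right)} = 4 \sqrt{-1 + z}$ ($Q{\left(z \right)} = 4 \sqrt{z - 1} = 4 \sqrt{-1 + z}$)
$\frac{1}{-35 + Q{\left(-4 \right)} \left(-24\right)} = \frac{1}{-35 + 4 \sqrt{-1 - 4} \left(-24\right)} = \frac{1}{-35 + 4 \sqrt{-5} \left(-24\right)} = \frac{1}{-35 + 4 i \sqrt{5} \left(-24\right)} = \frac{1}{-35 - 96 i \sqrt{5}}$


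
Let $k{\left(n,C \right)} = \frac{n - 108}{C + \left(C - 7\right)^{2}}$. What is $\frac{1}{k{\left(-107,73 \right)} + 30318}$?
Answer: $\frac{103}{3122749} \approx 3.2984 \cdot 10^{-5}$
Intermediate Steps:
$k{\left(n,C \right)} = \frac{-108 + n}{C + \left(-7 + C\right)^{2}}$
$\frac{1}{k{\left(-107,73 \right)} + 30318} = \frac{1}{\frac{-108 - 107}{73 + \left(-7 + 73\right)^{2}} + 30318} = \frac{1}{\frac{1}{73 + 66^{2}} \left(-215\right) + 30318} = \frac{1}{\frac{1}{73 + 4356} \left(-215\right) + 30318} = \frac{1}{\frac{1}{4429} \left(-215\right) + 30318} = \frac{1}{- \frac{5}{103} + 30318} = \frac{1}{\frac{3122749}{103}} = \frac{103}{3122749}$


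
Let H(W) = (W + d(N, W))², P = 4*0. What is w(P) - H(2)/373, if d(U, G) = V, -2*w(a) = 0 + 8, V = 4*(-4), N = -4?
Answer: -1688/373 ≈ -4.5255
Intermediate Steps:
V = -16
P = 0
w(a) = -4 (w(a) = -(0 + 8)/2 = -½*8 = -4)
d(U, G) = -16
H(W) = (-16 + W)² (H(W) = (W - 16)² = (-16 + W)²)
w(P) - H(2)/373 = -4 - (-16 + 2)²/373 = -4 - (-14)²/373 = -4 - 196/373 = -1688/373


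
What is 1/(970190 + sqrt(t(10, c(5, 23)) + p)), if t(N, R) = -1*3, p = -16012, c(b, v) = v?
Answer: 194038/188253730423 - I*sqrt(16015)/941268652115 ≈ 1.0307e-6 - 1.3445e-10*I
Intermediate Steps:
t(N, R) = -3
1/(970190 + sqrt(t(10, c(5, 23)) + p)) = 1/(970190 + sqrt(-3 - 16012)) = 1/(970190 + sqrt(-16015)) = 1/(970190 + I*sqrt(16015))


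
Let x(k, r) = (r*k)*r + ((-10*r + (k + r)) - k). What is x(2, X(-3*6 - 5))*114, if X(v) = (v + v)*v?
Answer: 254129484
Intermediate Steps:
X(v) = 2*v² (X(v) = (2*v)*v = 2*v²)
x(k, r) = -9*r + k*r² (x(k, r) = (k*r)*r + ((k - 9*r) - k) = k*r² - 9*r = -9*r + k*r²)
x(2, X(-3*6 - 5))*114 = ((2*(-3*6 - 5)²)*(-9 + 2*(2*(-3*6 - 5)²)))*114 = ((2*(-18 - 5)²)*(-9 + 2*(2*(-18 - 5)²)))*114 = ((2*(-23)²)*(-9 + 2*(2*(-23)²)))*114 = ((2*529)*(-9 + 2*(2*529)))*114 = (1058*(-9 + 2*1058))*114 = (1058*(-9 + 2116))*114 = (1058*2107)*114 = 2229206*114 = 254129484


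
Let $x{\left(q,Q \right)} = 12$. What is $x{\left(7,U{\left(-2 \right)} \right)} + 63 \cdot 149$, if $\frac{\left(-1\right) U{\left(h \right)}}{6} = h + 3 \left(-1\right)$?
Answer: $9399$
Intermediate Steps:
$U{\left(h \right)} = 18 - 6 h$ ($U{\left(h \right)} = - 6 \left(h + 3 \left(-1\right)\right) = - 6 \left(h - 3\right) = - 6 \left(-3 + h\right) = 18 - 6 h$)
$x{\left(7,U{\left(-2 \right)} \right)} + 63 \cdot 149 = 12 + 63 \cdot 149 = 12 + 9387 = 9399$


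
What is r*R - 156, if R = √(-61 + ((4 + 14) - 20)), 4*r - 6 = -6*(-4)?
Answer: -156 + 45*I*√7/2 ≈ -156.0 + 59.529*I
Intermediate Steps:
r = 15/2 (r = 3/2 + (-6*(-4))/4 = 3/2 + (¼)*24 = 3/2 + 6 = 15/2 ≈ 7.5000)
R = 3*I*√7 (R = √(-61 + (18 - 20)) = √(-61 - 2) = √(-63) = 3*I*√7 ≈ 7.9373*I)
r*R - 156 = 15*(3*I*√7)/2 - 156 = 45*I*√7/2 - 156 = -156 + 45*I*√7/2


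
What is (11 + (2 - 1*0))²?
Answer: 169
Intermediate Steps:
(11 + (2 - 1*0))² = (11 + (2 + 0))² = (11 + 2)² = 13² = 169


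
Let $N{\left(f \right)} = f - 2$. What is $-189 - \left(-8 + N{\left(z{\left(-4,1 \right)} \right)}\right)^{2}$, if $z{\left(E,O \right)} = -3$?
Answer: $-358$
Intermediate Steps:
$N{\left(f \right)} = -2 + f$ ($N{\left(f \right)} = f - 2 = -2 + f$)
$-189 - \left(-8 + N{\left(z{\left(-4,1 \right)} \right)}\right)^{2} = -189 - \left(-8 - 5\right)^{2} = -189 - \left(-13\right)^{2} = -189 - 169 = -358$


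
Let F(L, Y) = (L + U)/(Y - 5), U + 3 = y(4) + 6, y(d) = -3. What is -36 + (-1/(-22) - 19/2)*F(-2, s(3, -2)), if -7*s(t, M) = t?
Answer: -8252/209 ≈ -39.483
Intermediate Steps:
s(t, M) = -t/7
U = 0 (U = -3 + (-3 + 6) = -3 + 3 = 0)
F(L, Y) = L/(-5 + Y) (F(L, Y) = (L + 0)/(Y - 5) = L/(-5 + Y))
-36 + (-1/(-22) - 19/2)*F(-2, s(3, -2)) = -36 + (-1/(-22) - 19/2)*(-2/(-5 - ⅐*3)) = -36 + (-1*(-1/22) - 19*½)*(-2/(-5 - 3/7)) = -36 + (1/22 - 19/2)*(-2/(-38/7)) = -36 - (-208)*(-7)/(11*38) = -36 - 104/11*7/19 = -36 - 728/209 = -8252/209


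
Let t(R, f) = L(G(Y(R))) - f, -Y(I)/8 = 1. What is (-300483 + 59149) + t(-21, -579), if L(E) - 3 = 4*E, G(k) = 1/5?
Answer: -1203756/5 ≈ -2.4075e+5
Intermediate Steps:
Y(I) = -8 (Y(I) = -8*1 = -8)
G(k) = ⅕ (G(k) = 1*(⅕) = ⅕)
L(E) = 3 + 4*E
t(R, f) = 19/5 - f (t(R, f) = (3 + 4*(⅕)) - f = (3 + ⅘) - f = 19/5 - f)
(-300483 + 59149) + t(-21, -579) = (-300483 + 59149) + (19/5 - 1*(-579)) = -241334 + (19/5 + 579) = -241334 + 2914/5 = -1203756/5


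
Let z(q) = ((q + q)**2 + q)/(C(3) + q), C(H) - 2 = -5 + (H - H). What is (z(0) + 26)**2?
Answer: 676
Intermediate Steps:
C(H) = -3 (C(H) = 2 + (-5 + (H - H)) = 2 + (-5 + 0) = 2 - 5 = -3)
z(q) = (q + 4*q**2)/(-3 + q) (z(q) = ((q + q)**2 + q)/(-3 + q) = ((2*q)**2 + q)/(-3 + q) = (4*q**2 + q)/(-3 + q) = (q + 4*q**2)/(-3 + q))
(z(0) + 26)**2 = (0*(1 + 4*0)/(-3 + 0) + 26)**2 = (0*(1 + 0)/(-3) + 26)**2 = (0*(-1/3)*1 + 26)**2 = (0 + 26)**2 = 26**2 = 676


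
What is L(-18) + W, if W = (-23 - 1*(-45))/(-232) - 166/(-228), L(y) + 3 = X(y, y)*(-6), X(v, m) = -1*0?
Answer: -15649/6612 ≈ -2.3668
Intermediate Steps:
X(v, m) = 0
L(y) = -3 (L(y) = -3 + 0*(-6) = -3 + 0 = -3)
W = 4187/6612 (W = (-23 + 45)*(-1/232) - 166*(-1/228) = 22*(-1/232) + 83/114 = -11/116 + 83/114 = 4187/6612 ≈ 0.63324)
L(-18) + W = -3 + 4187/6612 = -15649/6612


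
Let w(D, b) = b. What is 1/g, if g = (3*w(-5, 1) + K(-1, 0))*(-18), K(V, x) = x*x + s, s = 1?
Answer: -1/72 ≈ -0.013889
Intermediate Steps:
K(V, x) = 1 + x² (K(V, x) = x*x + 1 = x² + 1 = 1 + x²)
g = -72 (g = (3*1 + (1 + 0²))*(-18) = (3 + (1 + 0))*(-18) = (3 + 1)*(-18) = 4*(-18) = -72)
1/g = 1/(-72) = -1/72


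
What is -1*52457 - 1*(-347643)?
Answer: 295186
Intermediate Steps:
-1*52457 - 1*(-347643) = -52457 + 347643 = 295186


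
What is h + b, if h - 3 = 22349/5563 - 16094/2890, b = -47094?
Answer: -378555122841/8038535 ≈ -47093.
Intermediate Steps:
h = 11644449/8038535 (h = 3 + (22349/5563 - 16094/2890) = 3 + (22349*(1/5563) - 16094*1/2890) = 3 + (22349/5563 - 8047/1445) = 3 - 12471156/8038535 = 11644449/8038535 ≈ 1.4486)
h + b = 11644449/8038535 - 47094 = -378555122841/8038535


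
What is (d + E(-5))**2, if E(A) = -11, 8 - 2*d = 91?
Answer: 11025/4 ≈ 2756.3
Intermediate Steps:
d = -83/2 (d = 4 - 1/2*91 = 4 - 91/2 = -83/2 ≈ -41.500)
(d + E(-5))**2 = (-83/2 - 11)**2 = (-105/2)**2 = 11025/4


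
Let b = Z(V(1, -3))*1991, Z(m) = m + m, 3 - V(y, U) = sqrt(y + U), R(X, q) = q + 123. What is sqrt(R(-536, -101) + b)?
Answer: sqrt(11968 - 3982*I*sqrt(2)) ≈ 112.24 - 25.087*I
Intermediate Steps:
R(X, q) = 123 + q
V(y, U) = 3 - sqrt(U + y) (V(y, U) = 3 - sqrt(y + U) = 3 - sqrt(U + y))
Z(m) = 2*m
b = 11946 - 3982*I*sqrt(2) (b = (2*(3 - sqrt(-3 + 1)))*1991 = (2*(3 - sqrt(-2)))*1991 = (2*(3 - I*sqrt(2)))*1991 = (6 - 2*I*sqrt(2))*1991 = 11946 - 3982*I*sqrt(2) ≈ 11946.0 - 5631.4*I)
sqrt(R(-536, -101) + b) = sqrt((123 - 101) + (11946 - 3982*I*sqrt(2))) = sqrt(22 + (11946 - 3982*I*sqrt(2))) = sqrt(11968 - 3982*I*sqrt(2))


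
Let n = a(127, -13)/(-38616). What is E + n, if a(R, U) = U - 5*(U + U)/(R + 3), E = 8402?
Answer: 27037637/3218 ≈ 8402.0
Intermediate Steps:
a(R, U) = U - 10*U/(3 + R) (a(R, U) = U - 5*2*U/(3 + R) = U - 10*U/(3 + R))
n = 1/3218 (n = -13*(-7 + 127)/(3 + 127)/(-38616) = -13*120/130*(-1/38616) = -13*1/130*120*(-1/38616) = -12*(-1/38616) = 1/3218 ≈ 0.00031075)
E + n = 8402 + 1/3218 = 27037637/3218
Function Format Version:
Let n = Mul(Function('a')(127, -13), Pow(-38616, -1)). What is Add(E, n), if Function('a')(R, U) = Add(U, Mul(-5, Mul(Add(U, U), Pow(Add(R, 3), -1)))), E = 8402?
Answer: Rational(27037637, 3218) ≈ 8402.0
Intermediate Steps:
Function('a')(R, U) = Add(U, Mul(-10, U, Pow(Add(3, R), -1))) (Function('a')(R, U) = Add(U, Mul(-5, Mul(Mul(2, U), Pow(Add(3, R), -1)))) = Add(U, Mul(-5, Mul(2, U, Pow(Add(3, R), -1)))) = Add(U, Mul(-10, U, Pow(Add(3, R), -1))))
n = Rational(1, 3218) (n = Mul(Mul(-13, Pow(Add(3, 127), -1), Add(-7, 127)), Pow(-38616, -1)) = Mul(Mul(-13, Pow(130, -1), 120), Rational(-1, 38616)) = Mul(Mul(-13, Rational(1, 130), 120), Rational(-1, 38616)) = Mul(-12, Rational(-1, 38616)) = Rational(1, 3218) ≈ 0.00031075)
Add(E, n) = Add(8402, Rational(1, 3218)) = Rational(27037637, 3218)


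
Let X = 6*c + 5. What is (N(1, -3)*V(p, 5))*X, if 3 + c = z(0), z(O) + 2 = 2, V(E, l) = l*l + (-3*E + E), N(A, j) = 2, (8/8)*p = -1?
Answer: -702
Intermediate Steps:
p = -1
V(E, l) = l² - 2*E
z(O) = 0 (z(O) = -2 + 2 = 0)
c = -3 (c = -3 + 0 = -3)
X = -13 (X = 6*(-3) + 5 = -18 + 5 = -13)
(N(1, -3)*V(p, 5))*X = (2*(5² - 2*(-1)))*(-13) = (2*(25 + 2))*(-13) = (2*27)*(-13) = 54*(-13) = -702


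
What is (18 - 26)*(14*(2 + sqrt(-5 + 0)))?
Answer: -224 - 112*I*sqrt(5) ≈ -224.0 - 250.44*I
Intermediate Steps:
(18 - 26)*(14*(2 + sqrt(-5 + 0))) = -112*(2 + sqrt(-5)) = -112*(2 + I*sqrt(5)) = -8*(28 + 14*I*sqrt(5)) = -224 - 112*I*sqrt(5)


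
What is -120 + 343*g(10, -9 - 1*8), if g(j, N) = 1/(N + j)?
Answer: -169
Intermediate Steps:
-120 + 343*g(10, -9 - 1*8) = -120 + 343/((-9 - 1*8) + 10) = -120 + 343/((-9 - 8) + 10) = -120 + 343/(-17 + 10) = -120 + 343/(-7) = -120 + 343*(-⅐) = -120 - 49 = -169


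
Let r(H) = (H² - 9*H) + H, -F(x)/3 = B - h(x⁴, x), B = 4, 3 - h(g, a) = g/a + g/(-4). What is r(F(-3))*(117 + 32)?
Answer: 43249485/16 ≈ 2.7031e+6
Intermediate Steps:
h(g, a) = 3 + g/4 - g/a (h(g, a) = 3 - (g/a + g/(-4)) = 3 - (g/a + g*(-¼)) = 3 - (g/a - g/4) = 3 - (-g/4 + g/a) = 3 + (g/4 - g/a) = 3 + g/4 - g/a)
F(x) = -3 - 3*x³ + 3*x⁴/4 (F(x) = -3*(4 - (3 + x⁴/4 - x⁴/x)) = -3*(4 - (3 + x⁴/4 - x³)) = -3*(4 - (3 - x³ + x⁴/4)) = -3*(4 + (-3 + x³ - x⁴/4)) = -3*(1 + x³ - x⁴/4) = -3 - 3*x³ + 3*x⁴/4)
r(H) = H² - 8*H
r(F(-3))*(117 + 32) = ((-3 - 3*(-3)³ + (¾)*(-3)⁴)*(-8 + (-3 - 3*(-3)³ + (¾)*(-3)⁴)))*(117 + 32) = ((-3 - 3*(-27) + (¾)*81)*(-8 + (-3 - 3*(-27) + (¾)*81)))*149 = ((-3 + 81 + 243/4)*(-8 + (-3 + 81 + 243/4)))*149 = (555*(-8 + 555/4)/4)*149 = ((555/4)*(523/4))*149 = (290265/16)*149 = 43249485/16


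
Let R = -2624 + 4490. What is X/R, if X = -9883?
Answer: -9883/1866 ≈ -5.2964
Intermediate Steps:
R = 1866
X/R = -9883/1866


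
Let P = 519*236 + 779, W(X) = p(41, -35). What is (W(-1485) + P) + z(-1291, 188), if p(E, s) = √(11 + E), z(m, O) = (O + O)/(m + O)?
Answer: 135958713/1103 + 2*√13 ≈ 1.2327e+5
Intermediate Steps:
z(m, O) = 2*O/(O + m) (z(m, O) = (2*O)/(O + m) = 2*O/(O + m))
W(X) = 2*√13 (W(X) = √(11 + 41) = √52 = 2*√13)
P = 123263 (P = 122484 + 779 = 123263)
(W(-1485) + P) + z(-1291, 188) = (2*√13 + 123263) + 2*188/(188 - 1291) = (123263 + 2*√13) + 2*188/(-1103) = (123263 + 2*√13) + 2*188*(-1/1103) = (123263 + 2*√13) - 376/1103 = 135958713/1103 + 2*√13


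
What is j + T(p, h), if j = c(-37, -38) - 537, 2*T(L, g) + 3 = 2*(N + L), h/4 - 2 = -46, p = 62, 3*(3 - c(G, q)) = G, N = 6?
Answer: -2731/6 ≈ -455.17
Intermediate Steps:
c(G, q) = 3 - G/3
h = -176 (h = 8 + 4*(-46) = 8 - 184 = -176)
T(L, g) = 9/2 + L (T(L, g) = -3/2 + (2*(6 + L))/2 = -3/2 + (12 + 2*L)/2 = -3/2 + (6 + L) = 9/2 + L)
j = -1565/3 (j = (3 - ⅓*(-37)) - 537 = (3 + 37/3) - 537 = 46/3 - 537 = -1565/3 ≈ -521.67)
j + T(p, h) = -1565/3 + (9/2 + 62) = -1565/3 + 133/2 = -2731/6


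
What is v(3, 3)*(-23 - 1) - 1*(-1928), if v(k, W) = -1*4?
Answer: 2024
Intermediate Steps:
v(k, W) = -4
v(3, 3)*(-23 - 1) - 1*(-1928) = -4*(-23 - 1) - 1*(-1928) = -4*(-24) + 1928 = 96 + 1928 = 2024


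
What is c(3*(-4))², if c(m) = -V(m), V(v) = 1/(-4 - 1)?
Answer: 1/25 ≈ 0.040000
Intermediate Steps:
V(v) = -⅕ (V(v) = 1/(-5) = -⅕)
c(m) = ⅕ (c(m) = -1*(-⅕) = ⅕)
c(3*(-4))² = (⅕)² = 1/25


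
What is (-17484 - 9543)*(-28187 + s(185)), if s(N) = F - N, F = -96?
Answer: 769404636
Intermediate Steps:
s(N) = -96 - N
(-17484 - 9543)*(-28187 + s(185)) = (-17484 - 9543)*(-28187 + (-96 - 1*185)) = -27027*(-28187 + (-96 - 185)) = -27027*(-28187 - 281) = -27027*(-28468) = 769404636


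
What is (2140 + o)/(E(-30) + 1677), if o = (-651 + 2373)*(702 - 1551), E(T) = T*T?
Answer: -1459838/2577 ≈ -566.49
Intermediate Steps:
E(T) = T²
o = -1461978 (o = 1722*(-849) = -1461978)
(2140 + o)/(E(-30) + 1677) = (2140 - 1461978)/((-30)² + 1677) = -1459838/(900 + 1677) = -1459838/2577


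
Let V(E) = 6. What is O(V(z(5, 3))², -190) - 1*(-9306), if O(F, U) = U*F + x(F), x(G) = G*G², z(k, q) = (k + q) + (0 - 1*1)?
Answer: 49122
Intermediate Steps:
z(k, q) = -1 + k + q (z(k, q) = (k + q) + (0 - 1) = (k + q) - 1 = -1 + k + q)
x(G) = G³
O(F, U) = F³ + F*U (O(F, U) = U*F + F³ = F*U + F³ = F³ + F*U)
O(V(z(5, 3))², -190) - 1*(-9306) = 6²*(-190 + (6²)²) - 1*(-9306) = 36*(-190 + 36²) + 9306 = 36*(-190 + 1296) + 9306 = 36*1106 + 9306 = 39816 + 9306 = 49122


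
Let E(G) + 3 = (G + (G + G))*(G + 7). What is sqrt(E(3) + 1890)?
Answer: sqrt(1977) ≈ 44.463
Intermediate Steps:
E(G) = -3 + 3*G*(7 + G) (E(G) = -3 + (G + (G + G))*(G + 7) = -3 + (G + 2*G)*(7 + G) = -3 + (3*G)*(7 + G) = -3 + 3*G*(7 + G))
sqrt(E(3) + 1890) = sqrt((-3 + 3*3**2 + 21*3) + 1890) = sqrt((-3 + 3*9 + 63) + 1890) = sqrt((-3 + 27 + 63) + 1890) = sqrt(87 + 1890) = sqrt(1977)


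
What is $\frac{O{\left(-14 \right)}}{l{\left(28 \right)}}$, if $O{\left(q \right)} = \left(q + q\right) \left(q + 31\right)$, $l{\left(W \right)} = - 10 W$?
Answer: $\frac{17}{10} \approx 1.7$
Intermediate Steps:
$O{\left(q \right)} = 2 q \left(31 + q\right)$
$\frac{O{\left(-14 \right)}}{l{\left(28 \right)}} = \frac{2 \left(-14\right) \left(31 - 14\right)}{\left(-10\right) 28} = \frac{2 \left(-14\right) 17}{-280} = \left(-476\right) \left(- \frac{1}{280}\right) = \frac{17}{10}$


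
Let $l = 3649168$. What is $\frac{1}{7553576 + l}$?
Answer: $\frac{1}{11202744} \approx 8.9264 \cdot 10^{-8}$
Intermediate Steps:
$\frac{1}{7553576 + l} = \frac{1}{7553576 + 3649168} = \frac{1}{11202744}$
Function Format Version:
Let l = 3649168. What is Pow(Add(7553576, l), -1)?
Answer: Rational(1, 11202744) ≈ 8.9264e-8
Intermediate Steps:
Pow(Add(7553576, l), -1) = Pow(Add(7553576, 3649168), -1) = Pow(11202744, -1) = Rational(1, 11202744)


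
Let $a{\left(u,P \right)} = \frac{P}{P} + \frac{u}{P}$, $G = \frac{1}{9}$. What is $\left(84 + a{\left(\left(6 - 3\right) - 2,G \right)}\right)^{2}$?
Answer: $8836$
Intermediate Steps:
$G = \frac{1}{9} \approx 0.11111$
$a{\left(u,P \right)} = 1 + \frac{u}{P}$
$\left(84 + a{\left(\left(6 - 3\right) - 2,G \right)}\right)^{2} = \left(84 + \frac{1}{\frac{1}{9}} \left(\frac{1}{9} + \left(\left(6 - 3\right) - 2\right)\right)\right)^{2} = \left(84 + 9 \left(\frac{1}{9} + \left(3 - 2\right)\right)\right)^{2} = \left(84 + 9 \left(\frac{1}{9} + 1\right)\right)^{2} = \left(84 + 9 \cdot \frac{10}{9}\right)^{2} = \left(84 + 10\right)^{2} = 94^{2} = 8836$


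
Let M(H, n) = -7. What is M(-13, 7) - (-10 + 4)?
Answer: -1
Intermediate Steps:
M(-13, 7) - (-10 + 4) = -7 - (-10 + 4) = -7 - 1*(-6) = -7 + 6 = -1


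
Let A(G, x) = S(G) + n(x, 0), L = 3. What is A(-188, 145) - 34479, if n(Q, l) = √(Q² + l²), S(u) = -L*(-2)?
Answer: -34328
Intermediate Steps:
S(u) = 6 (S(u) = -1*3*(-2) = -3*(-2) = 6)
A(G, x) = 6 + √(x²) (A(G, x) = 6 + √(x² + 0²) = 6 + √(x² + 0) = 6 + √(x²))
A(-188, 145) - 34479 = (6 + √(145²)) - 34479 = (6 + √21025) - 34479 = (6 + 145) - 34479 = 151 - 34479 = -34328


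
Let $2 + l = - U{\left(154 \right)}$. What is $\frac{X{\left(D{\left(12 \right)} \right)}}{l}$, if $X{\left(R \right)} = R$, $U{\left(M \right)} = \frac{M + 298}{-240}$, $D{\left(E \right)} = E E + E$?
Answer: $- \frac{9360}{7} \approx -1337.1$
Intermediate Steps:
$D{\left(E \right)} = E + E^{2}$ ($D{\left(E \right)} = E^{2} + E = E + E^{2}$)
$U{\left(M \right)} = - \frac{149}{120} - \frac{M}{240}$ ($U{\left(M \right)} = \left(298 + M\right) \left(- \frac{1}{240}\right) = - \frac{149}{120} - \frac{M}{240}$)
$l = - \frac{7}{60}$ ($l = -2 - \left(- \frac{149}{120} - \frac{77}{120}\right) = -2 - - \frac{113}{60} = -2 + \frac{113}{60} = - \frac{7}{60} \approx -0.11667$)
$\frac{X{\left(D{\left(12 \right)} \right)}}{l} = \frac{12 \left(1 + 12\right)}{- \frac{7}{60}} = 12 \cdot 13 \left(- \frac{60}{7}\right) = 156 \left(- \frac{60}{7}\right) = - \frac{9360}{7}$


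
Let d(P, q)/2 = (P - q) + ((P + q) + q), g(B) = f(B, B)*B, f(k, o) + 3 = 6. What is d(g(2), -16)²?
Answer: 64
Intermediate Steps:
f(k, o) = 3 (f(k, o) = -3 + 6 = 3)
g(B) = 3*B
d(P, q) = 2*q + 4*P (d(P, q) = 2*((P - q) + ((P + q) + q)) = 2*((P - q) + (P + 2*q)) = 2*(q + 2*P) = 2*q + 4*P)
d(g(2), -16)² = (2*(-16) + 4*(3*2))² = (-32 + 4*6)² = (-32 + 24)² = (-8)² = 64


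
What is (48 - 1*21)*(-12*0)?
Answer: 0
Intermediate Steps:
(48 - 1*21)*(-12*0) = (48 - 21)*0 = 27*0 = 0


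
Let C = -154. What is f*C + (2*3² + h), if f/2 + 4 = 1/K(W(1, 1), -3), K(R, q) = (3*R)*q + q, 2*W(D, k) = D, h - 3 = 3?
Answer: 19456/15 ≈ 1297.1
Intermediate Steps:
h = 6 (h = 3 + 3 = 6)
W(D, k) = D/2
K(R, q) = q + 3*R*q (K(R, q) = 3*R*q + q = q + 3*R*q)
f = -124/15 (f = -8 + 2/((-3*(1 + 3*((½)*1)))) = -8 + 2/((-3*(1 + 3*(½)))) = -8 + 2/((-3*(1 + 3/2))) = -8 + 2/((-3*5/2)) = -8 + 2/(-15/2) = -8 + 2*(-2/15) = -8 - 4/15 = -124/15 ≈ -8.2667)
f*C + (2*3² + h) = -124/15*(-154) + (2*3² + 6) = 19096/15 + (2*9 + 6) = 19096/15 + (18 + 6) = 19096/15 + 24 = 19456/15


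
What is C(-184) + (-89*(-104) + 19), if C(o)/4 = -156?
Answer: 8651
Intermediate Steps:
C(o) = -624 (C(o) = 4*(-156) = -624)
C(-184) + (-89*(-104) + 19) = -624 + (-89*(-104) + 19) = -624 + (9256 + 19) = -624 + 9275 = 8651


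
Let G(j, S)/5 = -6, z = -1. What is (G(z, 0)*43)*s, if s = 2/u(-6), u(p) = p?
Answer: 430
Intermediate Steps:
s = -1/3 (s = 2/(-6) = 2*(-1/6) = -1/3 ≈ -0.33333)
G(j, S) = -30 (G(j, S) = 5*(-6) = -30)
(G(z, 0)*43)*s = -30*43*(-1/3) = -1290*(-1/3) = 430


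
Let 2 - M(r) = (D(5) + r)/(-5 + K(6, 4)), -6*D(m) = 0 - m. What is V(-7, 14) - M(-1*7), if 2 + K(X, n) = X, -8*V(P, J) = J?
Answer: 29/12 ≈ 2.4167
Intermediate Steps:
V(P, J) = -J/8
D(m) = m/6 (D(m) = -(0 - m)/6 = -(-1)*m/6 = m/6)
K(X, n) = -2 + X
M(r) = 17/6 + r (M(r) = 2 - ((1/6)*5 + r)/(-5 + (-2 + 6)) = 2 - (5/6 + r)/(-5 + 4) = 2 - (5/6 + r)/(-1) = 2 - (5/6 + r)*(-1) = 2 - (-5/6 - r) = 2 + (5/6 + r) = 17/6 + r)
V(-7, 14) - M(-1*7) = -1/8*14 - (17/6 - 1*7) = -7/4 - (17/6 - 7) = -7/4 - 1*(-25/6) = -7/4 + 25/6 = 29/12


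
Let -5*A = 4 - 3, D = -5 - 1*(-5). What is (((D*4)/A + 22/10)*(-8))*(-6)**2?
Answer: -3168/5 ≈ -633.60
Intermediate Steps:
D = 0 (D = -5 + 5 = 0)
A = -1/5 (A = -(4 - 3)/5 = -1/5*1 = -1/5 ≈ -0.20000)
(((D*4)/A + 22/10)*(-8))*(-6)**2 = (((0*4)/(-1/5) + 22/10)*(-8))*(-6)**2 = ((0*(-5) + 22*(1/10))*(-8))*36 = ((0 + 11/5)*(-8))*36 = ((11/5)*(-8))*36 = -88/5*36 = -3168/5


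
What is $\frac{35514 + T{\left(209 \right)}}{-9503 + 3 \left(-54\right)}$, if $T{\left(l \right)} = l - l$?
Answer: $- \frac{35514}{9665} \approx -3.6745$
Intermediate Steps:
$T{\left(l \right)} = 0$
$\frac{35514 + T{\left(209 \right)}}{-9503 + 3 \left(-54\right)} = \frac{35514 + 0}{-9503 + 3 \left(-54\right)} = \frac{35514}{-9503 - 162} = \frac{35514}{-9665} = 35514 \left(- \frac{1}{9665}\right) = - \frac{35514}{9665}$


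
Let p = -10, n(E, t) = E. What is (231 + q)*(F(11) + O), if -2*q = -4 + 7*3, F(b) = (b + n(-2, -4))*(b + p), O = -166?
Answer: -69865/2 ≈ -34933.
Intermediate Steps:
F(b) = (-10 + b)*(-2 + b) (F(b) = (b - 2)*(b - 10) = (-2 + b)*(-10 + b) = (-10 + b)*(-2 + b))
q = -17/2 (q = -(-4 + 7*3)/2 = -(-4 + 21)/2 = -½*17 = -17/2 ≈ -8.5000)
(231 + q)*(F(11) + O) = (231 - 17/2)*((20 + 11² - 12*11) - 166) = 445*((20 + 121 - 132) - 166)/2 = 445*(9 - 166)/2 = (445/2)*(-157) = -69865/2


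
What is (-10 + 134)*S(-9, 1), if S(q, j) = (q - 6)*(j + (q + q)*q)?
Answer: -303180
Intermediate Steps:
S(q, j) = (-6 + q)*(j + 2*q²) (S(q, j) = (-6 + q)*(j + (2*q)*q) = (-6 + q)*(j + 2*q²))
(-10 + 134)*S(-9, 1) = (-10 + 134)*(-12*(-9)² - 6*1 + 2*(-9)³ + 1*(-9)) = 124*(-12*81 - 6 + 2*(-729) - 9) = 124*(-972 - 6 - 1458 - 9) = 124*(-2445) = -303180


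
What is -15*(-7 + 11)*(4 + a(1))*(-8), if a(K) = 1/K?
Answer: 2400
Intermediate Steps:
a(K) = 1/K
-15*(-7 + 11)*(4 + a(1))*(-8) = -15*(-7 + 11)*(4 + 1/1)*(-8) = -60*(4 + 1)*(-8) = -60*5*(-8) = -15*20*(-8) = -300*(-8) = 2400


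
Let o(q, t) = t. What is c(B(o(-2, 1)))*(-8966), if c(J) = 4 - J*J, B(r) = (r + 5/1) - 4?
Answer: 0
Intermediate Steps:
B(r) = 1 + r (B(r) = (r + 5*1) - 4 = (r + 5) - 4 = (5 + r) - 4 = 1 + r)
c(J) = 4 - J**2
c(B(o(-2, 1)))*(-8966) = (4 - (1 + 1)**2)*(-8966) = (4 - 1*2**2)*(-8966) = (4 - 1*4)*(-8966) = (4 - 4)*(-8966) = 0*(-8966) = 0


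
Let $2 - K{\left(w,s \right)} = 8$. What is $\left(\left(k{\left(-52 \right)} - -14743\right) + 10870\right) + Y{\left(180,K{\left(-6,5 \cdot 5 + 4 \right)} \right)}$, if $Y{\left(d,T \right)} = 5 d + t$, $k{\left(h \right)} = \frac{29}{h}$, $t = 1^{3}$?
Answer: $\frac{1378699}{52} \approx 26513.0$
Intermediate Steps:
$t = 1$
$K{\left(w,s \right)} = -6$ ($K{\left(w,s \right)} = 2 - 8 = -6$)
$Y{\left(d,T \right)} = 1 + 5 d$ ($Y{\left(d,T \right)} = 5 d + 1 = 1 + 5 d$)
$\left(\left(k{\left(-52 \right)} - -14743\right) + 10870\right) + Y{\left(180,K{\left(-6,5 \cdot 5 + 4 \right)} \right)} = \left(\left(\frac{29}{-52} - -14743\right) + 10870\right) + \left(1 + 5 \cdot 180\right) = \left(\left(29 \left(- \frac{1}{52}\right) + 14743\right) + 10870\right) + \left(1 + 900\right) = \left(\left(- \frac{29}{52} + 14743\right) + 10870\right) + 901 = \left(\frac{766607}{52} + 10870\right) + 901 = \frac{1331847}{52} + 901 = \frac{1378699}{52}$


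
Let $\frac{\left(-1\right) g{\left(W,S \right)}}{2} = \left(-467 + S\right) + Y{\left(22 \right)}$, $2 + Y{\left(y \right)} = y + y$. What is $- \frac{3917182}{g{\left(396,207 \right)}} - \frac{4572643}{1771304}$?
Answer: $- \frac{1735128454419}{193072136} \approx -8986.9$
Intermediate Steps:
$Y{\left(y \right)} = -2 + 2 y$ ($Y{\left(y \right)} = -2 + \left(y + y\right) = -2 + 2 y$)
$g{\left(W,S \right)} = 850 - 2 S$ ($g{\left(W,S \right)} = - 2 \left(\left(-467 + S\right) + \left(-2 + 2 \cdot 22\right)\right) = - 2 \left(\left(-467 + S\right) + \left(-2 + 44\right)\right) = - 2 \left(\left(-467 + S\right) + 42\right) = - 2 \left(-425 + S\right) = 850 - 2 S$)
$- \frac{3917182}{g{\left(396,207 \right)}} - \frac{4572643}{1771304} = - \frac{3917182}{850 - 414} - \frac{4572643}{1771304} = - \frac{3917182}{436} - \frac{4572643}{1771304} = \left(-3917182\right) \frac{1}{436} - \frac{4572643}{1771304} = - \frac{1958591}{218} - \frac{4572643}{1771304} = - \frac{1735128454419}{193072136}$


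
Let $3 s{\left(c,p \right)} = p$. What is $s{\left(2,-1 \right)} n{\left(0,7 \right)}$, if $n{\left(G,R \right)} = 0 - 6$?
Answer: $2$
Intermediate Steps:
$n{\left(G,R \right)} = -6$ ($n{\left(G,R \right)} = 0 - 6 = -6$)
$s{\left(c,p \right)} = \frac{p}{3}$
$s{\left(2,-1 \right)} n{\left(0,7 \right)} = \frac{1}{3} \left(-1\right) \left(-6\right) = \left(- \frac{1}{3}\right) \left(-6\right) = 2$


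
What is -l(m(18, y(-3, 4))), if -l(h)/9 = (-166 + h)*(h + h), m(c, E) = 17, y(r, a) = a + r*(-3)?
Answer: -45594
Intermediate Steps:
y(r, a) = a - 3*r
l(h) = -18*h*(-166 + h) (l(h) = -9*(-166 + h)*(h + h) = -9*(-166 + h)*2*h = -18*h*(-166 + h))
-l(m(18, y(-3, 4))) = -18*17*(166 - 1*17) = -18*17*(166 - 17) = -18*17*149 = -1*45594 = -45594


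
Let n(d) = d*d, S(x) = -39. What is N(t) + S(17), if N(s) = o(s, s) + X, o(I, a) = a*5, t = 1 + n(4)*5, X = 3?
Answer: 369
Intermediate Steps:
n(d) = d²
t = 81 (t = 1 + 4²*5 = 1 + 16*5 = 1 + 80 = 81)
o(I, a) = 5*a
N(s) = 3 + 5*s (N(s) = 5*s + 3 = 3 + 5*s)
N(t) + S(17) = (3 + 5*81) - 39 = (3 + 405) - 39 = 408 - 39 = 369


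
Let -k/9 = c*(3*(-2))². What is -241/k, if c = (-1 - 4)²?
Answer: 241/8100 ≈ 0.029753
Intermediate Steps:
c = 25 (c = (-5)² = 25)
k = -8100 (k = -225*(3*(-2))² = -225*(-6)² = -225*36 = -9*900 = -8100)
-241/k = -241/(-8100) = -241*(-1/8100) = 241/8100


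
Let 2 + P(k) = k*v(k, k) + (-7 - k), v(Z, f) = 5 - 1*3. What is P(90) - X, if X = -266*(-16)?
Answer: -4175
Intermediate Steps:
v(Z, f) = 2 (v(Z, f) = 5 - 3 = 2)
X = 4256
P(k) = -9 + k (P(k) = -2 + (k*2 + (-7 - k)) = -2 + (2*k + (-7 - k)) = -2 + (-7 + k) = -9 + k)
P(90) - X = (-9 + 90) - 1*4256 = 81 - 4256 = -4175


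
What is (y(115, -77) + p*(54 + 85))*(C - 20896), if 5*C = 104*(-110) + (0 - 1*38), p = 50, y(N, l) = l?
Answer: -796979334/5 ≈ -1.5940e+8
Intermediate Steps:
C = -11478/5 (C = (104*(-110) + (0 - 1*38))/5 = (-11440 + (0 - 38))/5 = (-11440 - 38)/5 = (1/5)*(-11478) = -11478/5 ≈ -2295.6)
(y(115, -77) + p*(54 + 85))*(C - 20896) = (-77 + 50*(54 + 85))*(-11478/5 - 20896) = (-77 + 50*139)*(-115958/5) = (-77 + 6950)*(-115958/5) = 6873*(-115958/5) = -796979334/5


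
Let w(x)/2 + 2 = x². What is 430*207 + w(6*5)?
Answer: 90806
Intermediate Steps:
w(x) = -4 + 2*x²
430*207 + w(6*5) = 430*207 + (-4 + 2*(6*5)²) = 89010 + (-4 + 2*30²) = 89010 + (-4 + 2*900) = 89010 + (-4 + 1800) = 89010 + 1796 = 90806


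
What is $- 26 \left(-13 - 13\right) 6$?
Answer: $4056$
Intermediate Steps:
$- 26 \left(-13 - 13\right) 6 = \left(-26\right) \left(-26\right) 6 = 676 \cdot 6 = 4056$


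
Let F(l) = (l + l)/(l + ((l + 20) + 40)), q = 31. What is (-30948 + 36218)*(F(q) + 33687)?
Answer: 10829523260/61 ≈ 1.7753e+8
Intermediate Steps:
F(l) = 2*l/(60 + 2*l) (F(l) = (2*l)/(l + ((20 + l) + 40)) = (2*l)/(l + (60 + l)) = (2*l)/(60 + 2*l) = 2*l/(60 + 2*l))
(-30948 + 36218)*(F(q) + 33687) = (-30948 + 36218)*(31/(30 + 31) + 33687) = 5270*(31/61 + 33687) = 5270*(2054938/61) = 10829523260/61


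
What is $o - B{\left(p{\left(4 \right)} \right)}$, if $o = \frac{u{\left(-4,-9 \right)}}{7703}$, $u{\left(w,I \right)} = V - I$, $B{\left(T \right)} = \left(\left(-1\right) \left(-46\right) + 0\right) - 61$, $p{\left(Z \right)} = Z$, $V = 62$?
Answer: $\frac{115616}{7703} \approx 15.009$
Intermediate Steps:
$B{\left(T \right)} = -15$ ($B{\left(T \right)} = \left(46 + 0\right) - 61 = 46 - 61 = -15$)
$u{\left(w,I \right)} = 62 - I$
$o = \frac{71}{7703}$ ($o = \frac{62 - -9}{7703} = \left(62 + 9\right) \frac{1}{7703} = 71 \cdot \frac{1}{7703} = \frac{71}{7703} \approx 0.0092172$)
$o - B{\left(p{\left(4 \right)} \right)} = \frac{71}{7703} - -15 = \frac{71}{7703} + 15 = \frac{115616}{7703}$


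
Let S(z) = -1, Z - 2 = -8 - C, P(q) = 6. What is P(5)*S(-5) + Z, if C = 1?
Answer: -13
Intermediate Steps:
Z = -7 (Z = 2 + (-8 - 1*1) = 2 + (-8 - 1) = 2 - 9 = -7)
P(5)*S(-5) + Z = 6*(-1) - 7 = -6 - 7 = -13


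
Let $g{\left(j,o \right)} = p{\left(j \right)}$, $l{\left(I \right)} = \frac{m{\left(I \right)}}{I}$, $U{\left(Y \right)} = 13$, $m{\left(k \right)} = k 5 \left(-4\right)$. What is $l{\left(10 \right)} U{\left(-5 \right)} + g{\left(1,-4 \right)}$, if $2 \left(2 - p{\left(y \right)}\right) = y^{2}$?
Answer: $- \frac{517}{2} \approx -258.5$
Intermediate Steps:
$m{\left(k \right)} = - 20 k$ ($m{\left(k \right)} = 5 k \left(-4\right) = - 20 k$)
$p{\left(y \right)} = 2 - \frac{y^{2}}{2}$
$l{\left(I \right)} = -20$ ($l{\left(I \right)} = \frac{\left(-20\right) I}{I} = -20$)
$g{\left(j,o \right)} = 2 - \frac{j^{2}}{2}$
$l{\left(10 \right)} U{\left(-5 \right)} + g{\left(1,-4 \right)} = \left(-20\right) 13 + \left(2 - \frac{1^{2}}{2}\right) = -260 + \left(2 - \frac{1}{2}\right) = -260 + \frac{3}{2} = - \frac{517}{2}$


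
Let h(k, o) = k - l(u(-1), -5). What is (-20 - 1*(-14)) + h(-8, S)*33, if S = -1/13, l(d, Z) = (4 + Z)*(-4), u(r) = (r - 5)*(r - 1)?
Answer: -402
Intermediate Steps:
u(r) = (-1 + r)*(-5 + r) (u(r) = (-5 + r)*(-1 + r) = (-1 + r)*(-5 + r))
l(d, Z) = -16 - 4*Z
S = -1/13 (S = -1*1/13 = -1/13 ≈ -0.076923)
h(k, o) = -4 + k (h(k, o) = k - (-16 - 4*(-5)) = k - (-16 + 20) = k - 1*4 = k - 4 = -4 + k)
(-20 - 1*(-14)) + h(-8, S)*33 = (-20 - 1*(-14)) + (-4 - 8)*33 = (-20 + 14) - 12*33 = -6 - 396 = -402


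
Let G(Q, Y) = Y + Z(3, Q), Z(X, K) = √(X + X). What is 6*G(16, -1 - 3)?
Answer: -24 + 6*√6 ≈ -9.3031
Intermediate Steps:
Z(X, K) = √2*√X (Z(X, K) = √(2*X) = √2*√X)
G(Q, Y) = Y + √6 (G(Q, Y) = Y + √2*√3 = Y + √6)
6*G(16, -1 - 3) = 6*((-1 - 3) + √6) = 6*(-4 + √6) = -24 + 6*√6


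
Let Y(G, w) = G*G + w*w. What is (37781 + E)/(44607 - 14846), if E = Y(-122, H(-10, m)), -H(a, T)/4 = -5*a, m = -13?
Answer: 92665/29761 ≈ 3.1136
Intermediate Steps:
H(a, T) = 20*a (H(a, T) = -(-20)*a = 20*a)
Y(G, w) = G² + w²
E = 54884 (E = (-122)² + (20*(-10))² = 14884 + (-200)² = 14884 + 40000 = 54884)
(37781 + E)/(44607 - 14846) = (37781 + 54884)/(44607 - 14846) = 92665/29761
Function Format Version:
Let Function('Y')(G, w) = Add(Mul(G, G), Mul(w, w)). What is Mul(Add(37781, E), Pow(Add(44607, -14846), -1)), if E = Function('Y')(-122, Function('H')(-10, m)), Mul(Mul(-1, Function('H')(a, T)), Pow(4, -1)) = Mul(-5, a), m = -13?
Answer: Rational(92665, 29761) ≈ 3.1136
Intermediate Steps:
Function('H')(a, T) = Mul(20, a) (Function('H')(a, T) = Mul(-4, Mul(-5, a)) = Mul(20, a))
Function('Y')(G, w) = Add(Pow(G, 2), Pow(w, 2))
E = 54884 (E = Add(Pow(-122, 2), Pow(Mul(20, -10), 2)) = Add(14884, Pow(-200, 2)) = Add(14884, 40000) = 54884)
Mul(Add(37781, E), Pow(Add(44607, -14846), -1)) = Mul(Add(37781, 54884), Pow(Add(44607, -14846), -1)) = Mul(92665, Pow(29761, -1)) = Mul(92665, Rational(1, 29761)) = Rational(92665, 29761)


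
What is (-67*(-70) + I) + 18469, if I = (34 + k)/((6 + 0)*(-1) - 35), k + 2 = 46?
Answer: 949441/41 ≈ 23157.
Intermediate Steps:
k = 44 (k = -2 + 46 = 44)
I = -78/41 (I = (34 + 44)/((6 + 0)*(-1) - 35) = 78/(6*(-1) - 35) = 78/(-6 - 35) = 78/(-41) = 78*(-1/41) = -78/41 ≈ -1.9024)
(-67*(-70) + I) + 18469 = (-67*(-70) - 78/41) + 18469 = (4690 - 78/41) + 18469 = 192212/41 + 18469 = 949441/41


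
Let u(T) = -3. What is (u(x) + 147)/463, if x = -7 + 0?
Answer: 144/463 ≈ 0.31102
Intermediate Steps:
x = -7
(u(x) + 147)/463 = (-3 + 147)/463 = (1/463)*144 = 144/463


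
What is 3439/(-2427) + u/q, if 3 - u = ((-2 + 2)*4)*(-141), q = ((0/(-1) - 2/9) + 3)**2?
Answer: -1559614/1516875 ≈ -1.0282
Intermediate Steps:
q = 625/81 (q = ((0*(-1) - 2*1/9) + 3)**2 = ((0 - 2/9) + 3)**2 = (-2/9 + 3)**2 = (25/9)**2 = 625/81 ≈ 7.7160)
u = 3 (u = 3 - (-2 + 2)*4*(-141) = 3 - 0*4*(-141) = 3 - 0*(-141) = 3 - 1*0 = 3 + 0 = 3)
3439/(-2427) + u/q = 3439/(-2427) + 3/(625/81) = 3439*(-1/2427) + 3*(81/625) = -3439/2427 + 243/625 = -1559614/1516875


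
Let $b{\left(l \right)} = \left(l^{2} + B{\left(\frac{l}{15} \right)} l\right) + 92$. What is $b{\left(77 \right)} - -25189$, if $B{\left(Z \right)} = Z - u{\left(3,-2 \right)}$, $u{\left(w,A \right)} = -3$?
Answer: $\frac{477544}{15} \approx 31836.0$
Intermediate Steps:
$B{\left(Z \right)} = 3 + Z$ ($B{\left(Z \right)} = Z - -3 = Z + 3 = 3 + Z$)
$b{\left(l \right)} = 92 + l^{2} + l \left(3 + \frac{l}{15}\right)$ ($b{\left(l \right)} = \left(l^{2} + \left(3 + \frac{l}{15}\right) l\right) + 92 = \left(l^{2} + l \left(3 + \frac{l}{15}\right)\right) + 92 = 92 + l^{2} + l \left(3 + \frac{l}{15}\right)$)
$b{\left(77 \right)} - -25189 = \left(92 + 3 \cdot 77 + \frac{16 \cdot 77^{2}}{15}\right) - -25189 = \left(92 + 231 + \frac{16}{15} \cdot 5929\right) + 25189 = \left(92 + 231 + \frac{94864}{15}\right) + 25189 = \frac{99709}{15} + 25189 = \frac{477544}{15}$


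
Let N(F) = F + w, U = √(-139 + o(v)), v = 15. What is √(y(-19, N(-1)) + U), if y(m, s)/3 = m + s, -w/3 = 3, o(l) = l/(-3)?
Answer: √(-87 + 12*I) ≈ 0.64175 + 9.3494*I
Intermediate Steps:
o(l) = -l/3 (o(l) = l*(-⅓) = -l/3)
U = 12*I (U = √(-139 - ⅓*15) = √(-139 - 5) = √(-144) = 12*I ≈ 12.0*I)
w = -9 (w = -3*3 = -9)
N(F) = -9 + F (N(F) = F - 9 = -9 + F)
y(m, s) = 3*m + 3*s (y(m, s) = 3*(m + s) = 3*m + 3*s)
√(y(-19, N(-1)) + U) = √((3*(-19) + 3*(-9 - 1)) + 12*I) = √((-57 + 3*(-10)) + 12*I) = √((-57 - 30) + 12*I) = √(-87 + 12*I)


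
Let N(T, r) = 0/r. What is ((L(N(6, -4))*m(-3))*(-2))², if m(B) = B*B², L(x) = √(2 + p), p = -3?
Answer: -2916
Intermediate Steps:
N(T, r) = 0
L(x) = I (L(x) = √(2 - 3) = √(-1) = I)
m(B) = B³
((L(N(6, -4))*m(-3))*(-2))² = ((I*(-3)³)*(-2))² = ((I*(-27))*(-2))² = (-27*I*(-2))² = (54*I)² = -2916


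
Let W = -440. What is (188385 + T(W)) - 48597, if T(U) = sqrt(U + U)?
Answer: 139788 + 4*I*sqrt(55) ≈ 1.3979e+5 + 29.665*I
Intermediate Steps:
T(U) = sqrt(2)*sqrt(U) (T(U) = sqrt(2*U) = sqrt(2)*sqrt(U))
(188385 + T(W)) - 48597 = (188385 + sqrt(2)*sqrt(-440)) - 48597 = (188385 + sqrt(2)*(2*I*sqrt(110))) - 48597 = (188385 + 4*I*sqrt(55)) - 48597 = 139788 + 4*I*sqrt(55)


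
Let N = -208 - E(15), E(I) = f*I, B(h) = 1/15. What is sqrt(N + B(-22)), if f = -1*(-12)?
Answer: 23*I*sqrt(165)/15 ≈ 19.696*I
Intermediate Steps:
f = 12
B(h) = 1/15
E(I) = 12*I
N = -388 (N = -208 - 12*15 = -208 - 1*180 = -208 - 180 = -388)
sqrt(N + B(-22)) = sqrt(-388 + 1/15) = sqrt(-5819/15) = 23*I*sqrt(165)/15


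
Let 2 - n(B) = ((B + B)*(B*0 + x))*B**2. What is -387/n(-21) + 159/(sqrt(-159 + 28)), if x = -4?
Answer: 387/74086 - 159*I*sqrt(131)/131 ≈ 0.0052237 - 13.892*I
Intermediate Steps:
n(B) = 2 + 8*B**3 (n(B) = 2 - (B + B)*(B*0 - 4)*B**2 = 2 - (2*B)*(0 - 4)*B**2 = 2 - (2*B)*(-4)*B**2 = 2 - (-8*B)*B**2 = 2 - (-8)*B**3 = 2 + 8*B**3)
-387/n(-21) + 159/(sqrt(-159 + 28)) = -387/(2 + 8*(-21)**3) + 159/(sqrt(-159 + 28)) = -387/(2 + 8*(-9261)) + 159/(sqrt(-131)) = -387/(2 - 74088) + 159/((I*sqrt(131))) = -387/(-74086) + 159*(-I*sqrt(131)/131) = -387*(-1/74086) - 159*I*sqrt(131)/131 = 387/74086 - 159*I*sqrt(131)/131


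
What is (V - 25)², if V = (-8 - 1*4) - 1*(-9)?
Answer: 784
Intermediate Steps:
V = -3 (V = (-8 - 4) + 9 = -12 + 9 = -3)
(V - 25)² = (-3 - 25)² = (-28)² = 784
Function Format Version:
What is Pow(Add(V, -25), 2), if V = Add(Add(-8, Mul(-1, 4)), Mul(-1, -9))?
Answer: 784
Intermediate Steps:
V = -3 (V = Add(Add(-8, -4), 9) = Add(-12, 9) = -3)
Pow(Add(V, -25), 2) = Pow(Add(-3, -25), 2) = Pow(-28, 2) = 784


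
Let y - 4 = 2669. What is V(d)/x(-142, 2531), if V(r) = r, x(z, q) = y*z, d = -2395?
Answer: 2395/379566 ≈ 0.0063098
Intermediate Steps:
y = 2673 (y = 4 + 2669 = 2673)
x(z, q) = 2673*z
V(d)/x(-142, 2531) = -2395/(2673*(-142)) = -2395/(-379566) = -2395*(-1/379566) = 2395/379566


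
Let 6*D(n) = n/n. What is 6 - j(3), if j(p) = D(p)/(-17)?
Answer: 613/102 ≈ 6.0098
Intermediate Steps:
D(n) = ⅙ (D(n) = (n/n)/6 = (⅙)*1 = ⅙)
j(p) = -1/102 (j(p) = (⅙)/(-17) = (⅙)*(-1/17) = -1/102)
6 - j(3) = 6 - 1*(-1/102) = 6 + 1/102 = 613/102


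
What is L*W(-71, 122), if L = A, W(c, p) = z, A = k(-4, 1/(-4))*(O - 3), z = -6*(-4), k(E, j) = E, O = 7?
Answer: -384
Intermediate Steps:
z = 24
A = -16 (A = -4*(7 - 3) = -4*4 = -16)
W(c, p) = 24
L = -16
L*W(-71, 122) = -16*24 = -384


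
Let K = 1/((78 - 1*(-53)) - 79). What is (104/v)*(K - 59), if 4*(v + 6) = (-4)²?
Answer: 3067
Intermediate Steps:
v = -2 (v = -6 + (¼)*(-4)² = -6 + (¼)*16 = -6 + 4 = -2)
K = 1/52 (K = 1/((78 + 53) - 79) = 1/(131 - 79) = 1/52 ≈ 0.019231)
(104/v)*(K - 59) = (104/(-2))*(1/52 - 59) = (104*(-½))*(-3067/52) = -52*(-3067/52) = 3067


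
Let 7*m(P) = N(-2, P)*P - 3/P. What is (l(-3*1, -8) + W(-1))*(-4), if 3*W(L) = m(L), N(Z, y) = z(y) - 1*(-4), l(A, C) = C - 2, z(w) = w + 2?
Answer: 848/21 ≈ 40.381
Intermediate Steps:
z(w) = 2 + w
l(A, C) = -2 + C
N(Z, y) = 6 + y (N(Z, y) = (2 + y) - 1*(-4) = (2 + y) + 4 = 6 + y)
m(P) = -3/(7*P) + P*(6 + P)/7 (m(P) = ((6 + P)*P - 3/P)/7 = (P*(6 + P) - 3/P)/7 = (-3/P + P*(6 + P))/7 = -3/(7*P) + P*(6 + P)/7)
W(L) = (-3 + L**2*(6 + L))/(21*L) (W(L) = ((-3 + L**2*(6 + L))/(7*L))/3 = (-3 + L**2*(6 + L))/(21*L))
(l(-3*1, -8) + W(-1))*(-4) = ((-2 - 8) + (1/21)*(-3 + (-1)**2*(6 - 1))/(-1))*(-4) = (-10 + (1/21)*(-1)*(-3 + 1*5))*(-4) = (-10 + (1/21)*(-1)*(-3 + 5))*(-4) = (-10 + (1/21)*(-1)*2)*(-4) = (-10 - 2/21)*(-4) = -212/21*(-4) = 848/21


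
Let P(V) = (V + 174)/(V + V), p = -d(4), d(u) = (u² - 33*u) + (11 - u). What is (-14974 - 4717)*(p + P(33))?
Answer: -48577697/22 ≈ -2.2081e+6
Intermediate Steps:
d(u) = 11 + u² - 34*u
p = 109 (p = -(11 + 4² - 34*4) = -(11 + 16 - 136) = -1*(-109) = 109)
P(V) = (174 + V)/(2*V) (P(V) = (174 + V)/((2*V)) = (174 + V)*(1/(2*V)) = (174 + V)/(2*V))
(-14974 - 4717)*(p + P(33)) = (-14974 - 4717)*(109 + (½)*(174 + 33)/33) = -19691*(109 + (½)*(1/33)*207) = -19691*(109 + 69/22) = -19691*2467/22 = -48577697/22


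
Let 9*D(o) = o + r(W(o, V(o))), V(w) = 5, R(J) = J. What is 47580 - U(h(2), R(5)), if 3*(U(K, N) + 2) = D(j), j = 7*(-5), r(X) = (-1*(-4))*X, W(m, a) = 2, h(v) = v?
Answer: 47583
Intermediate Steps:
r(X) = 4*X
j = -35
D(o) = 8/9 + o/9 (D(o) = (o + 4*2)/9 = (o + 8)/9 = (8 + o)/9 = 8/9 + o/9)
U(K, N) = -3 (U(K, N) = -2 + (8/9 + (1/9)*(-35))/3 = -2 + (8/9 - 35/9)/3 = -2 + (1/3)*(-3) = -2 - 1 = -3)
47580 - U(h(2), R(5)) = 47580 - 1*(-3) = 47580 + 3 = 47583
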